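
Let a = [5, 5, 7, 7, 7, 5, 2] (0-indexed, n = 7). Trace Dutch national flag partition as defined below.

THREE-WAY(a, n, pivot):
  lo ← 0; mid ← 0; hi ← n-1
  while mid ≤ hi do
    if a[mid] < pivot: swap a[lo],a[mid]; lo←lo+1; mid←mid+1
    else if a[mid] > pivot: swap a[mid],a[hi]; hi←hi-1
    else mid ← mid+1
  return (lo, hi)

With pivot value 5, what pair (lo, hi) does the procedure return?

lo=0 mid=0 hi=6
5=5: mid=1
5=5: mid=2
7>5: swap(2,6), hi=5 ⇒ [5, 5, 2, 7, 7, 5, 7]
2<5: swap(0,2), lo=1 mid=3 ⇒ [2, 5, 5, 7, 7, 5, 7]
7>5: swap(3,5), hi=4 ⇒ [2, 5, 5, 5, 7, 7, 7]
5=5: mid=4
7>5: swap(4,4), hi=3 ⇒ [2, 5, 5, 5, 7, 7, 7]
done. lo=1 hi=3; a=[2, 5, 5, 5, 7, 7, 7]

(1, 3)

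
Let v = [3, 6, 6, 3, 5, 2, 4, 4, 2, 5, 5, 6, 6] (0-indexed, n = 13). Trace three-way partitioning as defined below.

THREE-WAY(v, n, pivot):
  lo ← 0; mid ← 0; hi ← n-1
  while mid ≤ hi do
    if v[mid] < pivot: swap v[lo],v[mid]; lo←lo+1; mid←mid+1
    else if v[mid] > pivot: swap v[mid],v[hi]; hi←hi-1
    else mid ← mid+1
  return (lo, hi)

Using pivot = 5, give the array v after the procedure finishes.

pivot = 5; lo=0, mid=0, hi=12
v[mid]=3<5: swap v[0],v[0]; lo=1,mid=1 → [3, 6, 6, 3, 5, 2, 4, 4, 2, 5, 5, 6, 6]
v[mid]=6>5: swap v[1],v[12]; hi=11 → [3, 6, 6, 3, 5, 2, 4, 4, 2, 5, 5, 6, 6]
v[mid]=6>5: swap v[1],v[11]; hi=10 → [3, 6, 6, 3, 5, 2, 4, 4, 2, 5, 5, 6, 6]
v[mid]=6>5: swap v[1],v[10]; hi=9 → [3, 5, 6, 3, 5, 2, 4, 4, 2, 5, 6, 6, 6]
v[mid]=5=5: mid=2
v[mid]=6>5: swap v[2],v[9]; hi=8 → [3, 5, 5, 3, 5, 2, 4, 4, 2, 6, 6, 6, 6]
v[mid]=5=5: mid=3
v[mid]=3<5: swap v[1],v[3]; lo=2,mid=4 → [3, 3, 5, 5, 5, 2, 4, 4, 2, 6, 6, 6, 6]
v[mid]=5=5: mid=5
v[mid]=2<5: swap v[2],v[5]; lo=3,mid=6 → [3, 3, 2, 5, 5, 5, 4, 4, 2, 6, 6, 6, 6]
v[mid]=4<5: swap v[3],v[6]; lo=4,mid=7 → [3, 3, 2, 4, 5, 5, 5, 4, 2, 6, 6, 6, 6]
v[mid]=4<5: swap v[4],v[7]; lo=5,mid=8 → [3, 3, 2, 4, 4, 5, 5, 5, 2, 6, 6, 6, 6]
v[mid]=2<5: swap v[5],v[8]; lo=6,mid=9 → [3, 3, 2, 4, 4, 2, 5, 5, 5, 6, 6, 6, 6]
end: lo=6, hi=8; v = [3, 3, 2, 4, 4, 2, 5, 5, 5, 6, 6, 6, 6]

[3, 3, 2, 4, 4, 2, 5, 5, 5, 6, 6, 6, 6]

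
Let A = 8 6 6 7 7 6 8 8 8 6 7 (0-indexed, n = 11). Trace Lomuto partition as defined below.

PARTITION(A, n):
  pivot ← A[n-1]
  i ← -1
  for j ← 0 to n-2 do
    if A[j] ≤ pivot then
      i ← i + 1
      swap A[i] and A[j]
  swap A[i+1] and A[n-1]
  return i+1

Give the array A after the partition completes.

6 6 7 7 6 6 7 8 8 8 8

pivot=7, i=-1
j=0: 8>7, skip
j=1: 6≤7, i=0, swap(0,1) ⇒ 6 8 6 7 7 6 8 8 8 6 7
j=2: 6≤7, i=1, swap(1,2) ⇒ 6 6 8 7 7 6 8 8 8 6 7
j=3: 7≤7, i=2, swap(2,3) ⇒ 6 6 7 8 7 6 8 8 8 6 7
j=4: 7≤7, i=3, swap(3,4) ⇒ 6 6 7 7 8 6 8 8 8 6 7
j=5: 6≤7, i=4, swap(4,5) ⇒ 6 6 7 7 6 8 8 8 8 6 7
j=6: 8>7, skip
j=7: 8>7, skip
j=8: 8>7, skip
j=9: 6≤7, i=5, swap(5,9) ⇒ 6 6 7 7 6 6 8 8 8 8 7
swap(6,10) ⇒ 6 6 7 7 6 6 7 8 8 8 8; return 6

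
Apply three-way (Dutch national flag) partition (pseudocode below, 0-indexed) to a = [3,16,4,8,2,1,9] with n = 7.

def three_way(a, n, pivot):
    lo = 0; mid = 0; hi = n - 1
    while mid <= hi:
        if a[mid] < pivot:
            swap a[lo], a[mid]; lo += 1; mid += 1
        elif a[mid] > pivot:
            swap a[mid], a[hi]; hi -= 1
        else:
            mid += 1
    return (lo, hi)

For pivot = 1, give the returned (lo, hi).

pivot = 1; lo=0, mid=0, hi=6
a[mid]=3>1: swap a[0],a[6]; hi=5 → [9,16,4,8,2,1,3]
a[mid]=9>1: swap a[0],a[5]; hi=4 → [1,16,4,8,2,9,3]
a[mid]=1=1: mid=1
a[mid]=16>1: swap a[1],a[4]; hi=3 → [1,2,4,8,16,9,3]
a[mid]=2>1: swap a[1],a[3]; hi=2 → [1,8,4,2,16,9,3]
a[mid]=8>1: swap a[1],a[2]; hi=1 → [1,4,8,2,16,9,3]
a[mid]=4>1: swap a[1],a[1]; hi=0 → [1,4,8,2,16,9,3]
end: lo=0, hi=0; a = [1,4,8,2,16,9,3]

(0, 0)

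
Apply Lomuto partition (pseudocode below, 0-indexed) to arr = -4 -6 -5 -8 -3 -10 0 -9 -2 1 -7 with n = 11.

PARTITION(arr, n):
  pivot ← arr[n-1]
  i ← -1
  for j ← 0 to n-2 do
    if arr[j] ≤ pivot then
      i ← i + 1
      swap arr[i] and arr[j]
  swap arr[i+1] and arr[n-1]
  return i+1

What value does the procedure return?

pivot = arr[10] = -7; i = -1
j=0: arr[0]=-4 > -7 → no swap
j=1: arr[1]=-6 > -7 → no swap
j=2: arr[2]=-5 > -7 → no swap
j=3: arr[3]=-8 ≤ -7 → i=0, swap arr[0],arr[3] → -8 -6 -5 -4 -3 -10 0 -9 -2 1 -7
j=4: arr[4]=-3 > -7 → no swap
j=5: arr[5]=-10 ≤ -7 → i=1, swap arr[1],arr[5] → -8 -10 -5 -4 -3 -6 0 -9 -2 1 -7
j=6: arr[6]=0 > -7 → no swap
j=7: arr[7]=-9 ≤ -7 → i=2, swap arr[2],arr[7] → -8 -10 -9 -4 -3 -6 0 -5 -2 1 -7
j=8: arr[8]=-2 > -7 → no swap
j=9: arr[9]=1 > -7 → no swap
final swap arr[3],arr[10] → -8 -10 -9 -7 -3 -6 0 -5 -2 1 -4; return 3

3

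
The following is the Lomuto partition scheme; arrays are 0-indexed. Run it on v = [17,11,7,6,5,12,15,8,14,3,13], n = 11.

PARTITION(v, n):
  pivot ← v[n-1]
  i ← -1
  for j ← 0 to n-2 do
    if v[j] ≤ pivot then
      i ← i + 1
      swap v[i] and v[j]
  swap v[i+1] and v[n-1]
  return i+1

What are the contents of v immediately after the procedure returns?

[11,7,6,5,12,8,3,13,14,15,17]

pivot = v[10] = 13; i = -1
j=0: v[0]=17 > 13 → no swap
j=1: v[1]=11 ≤ 13 → i=0, swap v[0],v[1] → [11,17,7,6,5,12,15,8,14,3,13]
j=2: v[2]=7 ≤ 13 → i=1, swap v[1],v[2] → [11,7,17,6,5,12,15,8,14,3,13]
j=3: v[3]=6 ≤ 13 → i=2, swap v[2],v[3] → [11,7,6,17,5,12,15,8,14,3,13]
j=4: v[4]=5 ≤ 13 → i=3, swap v[3],v[4] → [11,7,6,5,17,12,15,8,14,3,13]
j=5: v[5]=12 ≤ 13 → i=4, swap v[4],v[5] → [11,7,6,5,12,17,15,8,14,3,13]
j=6: v[6]=15 > 13 → no swap
j=7: v[7]=8 ≤ 13 → i=5, swap v[5],v[7] → [11,7,6,5,12,8,15,17,14,3,13]
j=8: v[8]=14 > 13 → no swap
j=9: v[9]=3 ≤ 13 → i=6, swap v[6],v[9] → [11,7,6,5,12,8,3,17,14,15,13]
final swap v[7],v[10] → [11,7,6,5,12,8,3,13,14,15,17]; return 7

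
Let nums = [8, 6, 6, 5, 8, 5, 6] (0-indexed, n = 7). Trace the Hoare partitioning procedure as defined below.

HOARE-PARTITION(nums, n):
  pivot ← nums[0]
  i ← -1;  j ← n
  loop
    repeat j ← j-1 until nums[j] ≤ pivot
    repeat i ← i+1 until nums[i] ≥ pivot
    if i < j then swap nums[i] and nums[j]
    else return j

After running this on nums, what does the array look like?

pivot = nums[0] = 8; i = -1, j = 7
j→6 (nums[6]=6≤8), i→0 (nums[0]=8≥8); i<j, swap → [6, 6, 6, 5, 8, 5, 8]
j→5 (nums[5]=5≤8), i→4 (nums[4]=8≥8); i<j, swap → [6, 6, 6, 5, 5, 8, 8]
j→4, i→5; i≥j, return j=4. nums = [6, 6, 6, 5, 5, 8, 8]

[6, 6, 6, 5, 5, 8, 8]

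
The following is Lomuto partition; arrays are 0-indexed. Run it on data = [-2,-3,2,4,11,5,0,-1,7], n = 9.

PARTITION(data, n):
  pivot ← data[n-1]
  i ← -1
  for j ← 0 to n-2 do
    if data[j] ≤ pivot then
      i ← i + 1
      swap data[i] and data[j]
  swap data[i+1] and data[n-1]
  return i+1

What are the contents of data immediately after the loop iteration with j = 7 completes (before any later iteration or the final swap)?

pivot=7, i=-1
j=0: -2≤7, i=0, swap(0,0) ⇒ [-2,-3,2,4,11,5,0,-1,7]
j=1: -3≤7, i=1, swap(1,1) ⇒ [-2,-3,2,4,11,5,0,-1,7]
j=2: 2≤7, i=2, swap(2,2) ⇒ [-2,-3,2,4,11,5,0,-1,7]
j=3: 4≤7, i=3, swap(3,3) ⇒ [-2,-3,2,4,11,5,0,-1,7]
j=4: 11>7, skip
j=5: 5≤7, i=4, swap(4,5) ⇒ [-2,-3,2,4,5,11,0,-1,7]
j=6: 0≤7, i=5, swap(5,6) ⇒ [-2,-3,2,4,5,0,11,-1,7]
j=7: -1≤7, i=6, swap(6,7) ⇒ [-2,-3,2,4,5,0,-1,11,7]
(after j=7) data = [-2,-3,2,4,5,0,-1,11,7]

[-2,-3,2,4,5,0,-1,11,7]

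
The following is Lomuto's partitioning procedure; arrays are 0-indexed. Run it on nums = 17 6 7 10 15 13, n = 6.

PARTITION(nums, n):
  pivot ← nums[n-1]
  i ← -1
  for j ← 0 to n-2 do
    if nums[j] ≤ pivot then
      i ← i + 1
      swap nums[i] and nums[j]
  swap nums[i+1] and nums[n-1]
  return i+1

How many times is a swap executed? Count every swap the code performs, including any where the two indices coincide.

4

pivot = nums[5] = 13; i = -1
j=0: nums[0]=17 > 13 → no swap
j=1: nums[1]=6 ≤ 13 → i=0, swap nums[0],nums[1] → 6 17 7 10 15 13
j=2: nums[2]=7 ≤ 13 → i=1, swap nums[1],nums[2] → 6 7 17 10 15 13
j=3: nums[3]=10 ≤ 13 → i=2, swap nums[2],nums[3] → 6 7 10 17 15 13
j=4: nums[4]=15 > 13 → no swap
final swap nums[3],nums[5] → 6 7 10 13 15 17; return 3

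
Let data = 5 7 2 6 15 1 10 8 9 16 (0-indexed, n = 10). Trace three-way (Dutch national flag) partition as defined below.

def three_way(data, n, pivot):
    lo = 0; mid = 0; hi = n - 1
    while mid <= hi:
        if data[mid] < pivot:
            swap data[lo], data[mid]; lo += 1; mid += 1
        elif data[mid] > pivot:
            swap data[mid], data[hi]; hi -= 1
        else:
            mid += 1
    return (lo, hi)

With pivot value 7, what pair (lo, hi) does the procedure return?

lo=0 mid=0 hi=9
5<7: swap(0,0), lo=1 mid=1 ⇒ 5 7 2 6 15 1 10 8 9 16
7=7: mid=2
2<7: swap(1,2), lo=2 mid=3 ⇒ 5 2 7 6 15 1 10 8 9 16
6<7: swap(2,3), lo=3 mid=4 ⇒ 5 2 6 7 15 1 10 8 9 16
15>7: swap(4,9), hi=8 ⇒ 5 2 6 7 16 1 10 8 9 15
16>7: swap(4,8), hi=7 ⇒ 5 2 6 7 9 1 10 8 16 15
9>7: swap(4,7), hi=6 ⇒ 5 2 6 7 8 1 10 9 16 15
8>7: swap(4,6), hi=5 ⇒ 5 2 6 7 10 1 8 9 16 15
10>7: swap(4,5), hi=4 ⇒ 5 2 6 7 1 10 8 9 16 15
1<7: swap(3,4), lo=4 mid=5 ⇒ 5 2 6 1 7 10 8 9 16 15
done. lo=4 hi=4; data=5 2 6 1 7 10 8 9 16 15

(4, 4)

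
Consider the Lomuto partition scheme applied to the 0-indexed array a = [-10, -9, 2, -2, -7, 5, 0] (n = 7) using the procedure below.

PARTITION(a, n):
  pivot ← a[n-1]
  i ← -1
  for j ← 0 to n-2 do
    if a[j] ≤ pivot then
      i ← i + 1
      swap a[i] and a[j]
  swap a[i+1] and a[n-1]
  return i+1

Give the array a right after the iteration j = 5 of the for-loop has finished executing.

[-10, -9, -2, -7, 2, 5, 0]

pivot=0, i=-1
j=0: -10≤0, i=0, swap(0,0) ⇒ [-10, -9, 2, -2, -7, 5, 0]
j=1: -9≤0, i=1, swap(1,1) ⇒ [-10, -9, 2, -2, -7, 5, 0]
j=2: 2>0, skip
j=3: -2≤0, i=2, swap(2,3) ⇒ [-10, -9, -2, 2, -7, 5, 0]
j=4: -7≤0, i=3, swap(3,4) ⇒ [-10, -9, -2, -7, 2, 5, 0]
j=5: 5>0, skip
(after j=5) a = [-10, -9, -2, -7, 2, 5, 0]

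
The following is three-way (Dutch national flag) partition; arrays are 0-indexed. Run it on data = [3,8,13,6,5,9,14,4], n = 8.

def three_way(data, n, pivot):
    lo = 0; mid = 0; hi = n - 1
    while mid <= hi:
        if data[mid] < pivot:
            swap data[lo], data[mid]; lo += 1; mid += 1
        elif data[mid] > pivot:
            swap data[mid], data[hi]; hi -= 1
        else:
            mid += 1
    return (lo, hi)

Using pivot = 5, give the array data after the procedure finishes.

lo=0 mid=0 hi=7
3<5: swap(0,0), lo=1 mid=1 ⇒ [3,8,13,6,5,9,14,4]
8>5: swap(1,7), hi=6 ⇒ [3,4,13,6,5,9,14,8]
4<5: swap(1,1), lo=2 mid=2 ⇒ [3,4,13,6,5,9,14,8]
13>5: swap(2,6), hi=5 ⇒ [3,4,14,6,5,9,13,8]
14>5: swap(2,5), hi=4 ⇒ [3,4,9,6,5,14,13,8]
9>5: swap(2,4), hi=3 ⇒ [3,4,5,6,9,14,13,8]
5=5: mid=3
6>5: swap(3,3), hi=2 ⇒ [3,4,5,6,9,14,13,8]
done. lo=2 hi=2; data=[3,4,5,6,9,14,13,8]

[3,4,5,6,9,14,13,8]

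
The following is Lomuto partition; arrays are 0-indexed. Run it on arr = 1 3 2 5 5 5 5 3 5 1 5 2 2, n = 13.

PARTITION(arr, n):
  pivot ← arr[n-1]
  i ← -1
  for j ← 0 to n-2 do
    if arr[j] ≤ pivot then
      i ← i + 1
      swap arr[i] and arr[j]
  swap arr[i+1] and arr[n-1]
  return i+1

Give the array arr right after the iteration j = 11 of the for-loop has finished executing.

1 2 1 2 5 5 5 3 5 3 5 5 2

pivot = arr[12] = 2; i = -1
j=0: arr[0]=1 ≤ 2 → i=0, swap arr[0],arr[0] (no change) → 1 3 2 5 5 5 5 3 5 1 5 2 2
j=1: arr[1]=3 > 2 → no swap
j=2: arr[2]=2 ≤ 2 → i=1, swap arr[1],arr[2] → 1 2 3 5 5 5 5 3 5 1 5 2 2
j=3: arr[3]=5 > 2 → no swap
j=4: arr[4]=5 > 2 → no swap
j=5: arr[5]=5 > 2 → no swap
j=6: arr[6]=5 > 2 → no swap
j=7: arr[7]=3 > 2 → no swap
j=8: arr[8]=5 > 2 → no swap
j=9: arr[9]=1 ≤ 2 → i=2, swap arr[2],arr[9] → 1 2 1 5 5 5 5 3 5 3 5 2 2
j=10: arr[10]=5 > 2 → no swap
j=11: arr[11]=2 ≤ 2 → i=3, swap arr[3],arr[11] → 1 2 1 2 5 5 5 3 5 3 5 5 2
(after j=11) arr = 1 2 1 2 5 5 5 3 5 3 5 5 2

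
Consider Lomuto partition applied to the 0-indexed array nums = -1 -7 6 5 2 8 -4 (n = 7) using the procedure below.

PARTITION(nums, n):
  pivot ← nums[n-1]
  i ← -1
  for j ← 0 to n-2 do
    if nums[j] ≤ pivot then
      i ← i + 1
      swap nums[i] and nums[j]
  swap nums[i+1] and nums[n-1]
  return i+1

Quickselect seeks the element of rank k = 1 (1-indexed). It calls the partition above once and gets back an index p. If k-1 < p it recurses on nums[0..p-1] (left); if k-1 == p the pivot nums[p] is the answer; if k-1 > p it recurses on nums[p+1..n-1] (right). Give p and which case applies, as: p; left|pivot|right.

1; left

pivot=-4, i=-1
j=0: -1>-4, skip
j=1: -7≤-4, i=0, swap(0,1) ⇒ -7 -1 6 5 2 8 -4
j=2: 6>-4, skip
j=3: 5>-4, skip
j=4: 2>-4, skip
j=5: 8>-4, skip
swap(1,6) ⇒ -7 -4 6 5 2 8 -1; return 1
p = 1; k-1 = 0 < 1 ⇒ left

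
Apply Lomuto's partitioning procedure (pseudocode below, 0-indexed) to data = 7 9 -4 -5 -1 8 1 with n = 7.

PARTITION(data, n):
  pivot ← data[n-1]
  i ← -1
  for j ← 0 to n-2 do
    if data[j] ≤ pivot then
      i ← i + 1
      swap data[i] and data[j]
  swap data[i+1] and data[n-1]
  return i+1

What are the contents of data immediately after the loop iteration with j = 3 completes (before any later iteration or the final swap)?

-4 -5 7 9 -1 8 1

pivot=1, i=-1
j=0: 7>1, skip
j=1: 9>1, skip
j=2: -4≤1, i=0, swap(0,2) ⇒ -4 9 7 -5 -1 8 1
j=3: -5≤1, i=1, swap(1,3) ⇒ -4 -5 7 9 -1 8 1
(after j=3) data = -4 -5 7 9 -1 8 1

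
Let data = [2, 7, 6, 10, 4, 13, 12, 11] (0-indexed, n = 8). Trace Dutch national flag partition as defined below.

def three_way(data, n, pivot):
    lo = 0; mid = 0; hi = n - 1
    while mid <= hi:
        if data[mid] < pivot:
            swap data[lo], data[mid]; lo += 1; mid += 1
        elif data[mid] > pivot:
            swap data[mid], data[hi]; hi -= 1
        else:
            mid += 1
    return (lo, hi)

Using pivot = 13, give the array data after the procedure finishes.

[2, 7, 6, 10, 4, 12, 11, 13]

lo=0 mid=0 hi=7
2<13: swap(0,0), lo=1 mid=1 ⇒ [2, 7, 6, 10, 4, 13, 12, 11]
7<13: swap(1,1), lo=2 mid=2 ⇒ [2, 7, 6, 10, 4, 13, 12, 11]
6<13: swap(2,2), lo=3 mid=3 ⇒ [2, 7, 6, 10, 4, 13, 12, 11]
10<13: swap(3,3), lo=4 mid=4 ⇒ [2, 7, 6, 10, 4, 13, 12, 11]
4<13: swap(4,4), lo=5 mid=5 ⇒ [2, 7, 6, 10, 4, 13, 12, 11]
13=13: mid=6
12<13: swap(5,6), lo=6 mid=7 ⇒ [2, 7, 6, 10, 4, 12, 13, 11]
11<13: swap(6,7), lo=7 mid=8 ⇒ [2, 7, 6, 10, 4, 12, 11, 13]
done. lo=7 hi=7; data=[2, 7, 6, 10, 4, 12, 11, 13]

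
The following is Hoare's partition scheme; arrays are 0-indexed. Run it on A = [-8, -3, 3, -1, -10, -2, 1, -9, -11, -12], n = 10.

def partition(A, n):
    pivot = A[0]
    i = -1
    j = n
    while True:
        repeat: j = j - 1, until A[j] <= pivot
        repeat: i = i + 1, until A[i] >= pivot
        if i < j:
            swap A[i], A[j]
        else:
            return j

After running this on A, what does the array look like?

[-12, -11, -9, -10, -1, -2, 1, 3, -3, -8]

pivot=-8
j stops at 9 (-12), i stops at 0 (-8); swap ⇒ [-12, -3, 3, -1, -10, -2, 1, -9, -11, -8]
j stops at 8 (-11), i stops at 1 (-3); swap ⇒ [-12, -11, 3, -1, -10, -2, 1, -9, -3, -8]
j stops at 7 (-9), i stops at 2 (3); swap ⇒ [-12, -11, -9, -1, -10, -2, 1, 3, -3, -8]
j stops at 4 (-10), i stops at 3 (-1); swap ⇒ [-12, -11, -9, -10, -1, -2, 1, 3, -3, -8]
j stops at 3, i stops at 4; i≥j ⇒ return 3. A=[-12, -11, -9, -10, -1, -2, 1, 3, -3, -8]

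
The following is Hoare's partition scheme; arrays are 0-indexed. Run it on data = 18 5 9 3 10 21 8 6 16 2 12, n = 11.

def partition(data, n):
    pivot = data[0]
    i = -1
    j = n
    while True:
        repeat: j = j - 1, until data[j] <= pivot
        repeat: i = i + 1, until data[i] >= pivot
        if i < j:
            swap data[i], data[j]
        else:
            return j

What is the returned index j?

8

pivot = data[0] = 18; i = -1, j = 11
j→10 (data[10]=12≤18), i→0 (data[0]=18≥18); i<j, swap → 12 5 9 3 10 21 8 6 16 2 18
j→9 (data[9]=2≤18), i→5 (data[5]=21≥18); i<j, swap → 12 5 9 3 10 2 8 6 16 21 18
j→8, i→9; i≥j, return j=8. data = 12 5 9 3 10 2 8 6 16 21 18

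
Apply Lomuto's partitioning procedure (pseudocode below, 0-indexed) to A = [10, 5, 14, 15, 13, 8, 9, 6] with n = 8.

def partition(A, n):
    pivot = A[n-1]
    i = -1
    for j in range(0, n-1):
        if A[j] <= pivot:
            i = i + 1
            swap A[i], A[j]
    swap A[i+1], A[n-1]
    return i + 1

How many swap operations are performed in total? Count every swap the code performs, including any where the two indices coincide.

2

pivot = A[7] = 6; i = -1
j=0: A[0]=10 > 6 → no swap
j=1: A[1]=5 ≤ 6 → i=0, swap A[0],A[1] → [5, 10, 14, 15, 13, 8, 9, 6]
j=2: A[2]=14 > 6 → no swap
j=3: A[3]=15 > 6 → no swap
j=4: A[4]=13 > 6 → no swap
j=5: A[5]=8 > 6 → no swap
j=6: A[6]=9 > 6 → no swap
final swap A[1],A[7] → [5, 6, 14, 15, 13, 8, 9, 10]; return 1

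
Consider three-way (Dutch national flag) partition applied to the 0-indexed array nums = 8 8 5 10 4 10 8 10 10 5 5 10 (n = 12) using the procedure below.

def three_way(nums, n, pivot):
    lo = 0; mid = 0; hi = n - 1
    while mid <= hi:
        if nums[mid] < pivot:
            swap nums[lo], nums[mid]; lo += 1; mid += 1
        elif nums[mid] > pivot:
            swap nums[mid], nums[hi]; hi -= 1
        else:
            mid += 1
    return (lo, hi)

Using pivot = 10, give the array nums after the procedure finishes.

lo=0 mid=0 hi=11
8<10: swap(0,0), lo=1 mid=1 ⇒ 8 8 5 10 4 10 8 10 10 5 5 10
8<10: swap(1,1), lo=2 mid=2 ⇒ 8 8 5 10 4 10 8 10 10 5 5 10
5<10: swap(2,2), lo=3 mid=3 ⇒ 8 8 5 10 4 10 8 10 10 5 5 10
10=10: mid=4
4<10: swap(3,4), lo=4 mid=5 ⇒ 8 8 5 4 10 10 8 10 10 5 5 10
10=10: mid=6
8<10: swap(4,6), lo=5 mid=7 ⇒ 8 8 5 4 8 10 10 10 10 5 5 10
10=10: mid=8
10=10: mid=9
5<10: swap(5,9), lo=6 mid=10 ⇒ 8 8 5 4 8 5 10 10 10 10 5 10
5<10: swap(6,10), lo=7 mid=11 ⇒ 8 8 5 4 8 5 5 10 10 10 10 10
10=10: mid=12
done. lo=7 hi=11; nums=8 8 5 4 8 5 5 10 10 10 10 10

8 8 5 4 8 5 5 10 10 10 10 10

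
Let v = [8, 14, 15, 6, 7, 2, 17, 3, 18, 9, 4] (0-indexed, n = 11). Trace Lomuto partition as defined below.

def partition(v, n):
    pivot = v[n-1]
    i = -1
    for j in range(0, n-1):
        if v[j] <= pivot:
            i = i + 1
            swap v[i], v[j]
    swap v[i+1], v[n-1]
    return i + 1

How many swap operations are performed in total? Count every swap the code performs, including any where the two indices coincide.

pivot = v[10] = 4; i = -1
j=0: v[0]=8 > 4 → no swap
j=1: v[1]=14 > 4 → no swap
j=2: v[2]=15 > 4 → no swap
j=3: v[3]=6 > 4 → no swap
j=4: v[4]=7 > 4 → no swap
j=5: v[5]=2 ≤ 4 → i=0, swap v[0],v[5] → [2, 14, 15, 6, 7, 8, 17, 3, 18, 9, 4]
j=6: v[6]=17 > 4 → no swap
j=7: v[7]=3 ≤ 4 → i=1, swap v[1],v[7] → [2, 3, 15, 6, 7, 8, 17, 14, 18, 9, 4]
j=8: v[8]=18 > 4 → no swap
j=9: v[9]=9 > 4 → no swap
final swap v[2],v[10] → [2, 3, 4, 6, 7, 8, 17, 14, 18, 9, 15]; return 2

3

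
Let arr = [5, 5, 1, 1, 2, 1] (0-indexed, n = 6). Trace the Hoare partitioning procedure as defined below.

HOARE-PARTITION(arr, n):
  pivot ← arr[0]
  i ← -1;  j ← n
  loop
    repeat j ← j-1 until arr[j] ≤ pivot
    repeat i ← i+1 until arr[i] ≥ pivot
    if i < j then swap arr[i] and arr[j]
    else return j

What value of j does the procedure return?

pivot=5
j stops at 5 (1), i stops at 0 (5); swap ⇒ [1, 5, 1, 1, 2, 5]
j stops at 4 (2), i stops at 1 (5); swap ⇒ [1, 2, 1, 1, 5, 5]
j stops at 3, i stops at 4; i≥j ⇒ return 3. arr=[1, 2, 1, 1, 5, 5]

3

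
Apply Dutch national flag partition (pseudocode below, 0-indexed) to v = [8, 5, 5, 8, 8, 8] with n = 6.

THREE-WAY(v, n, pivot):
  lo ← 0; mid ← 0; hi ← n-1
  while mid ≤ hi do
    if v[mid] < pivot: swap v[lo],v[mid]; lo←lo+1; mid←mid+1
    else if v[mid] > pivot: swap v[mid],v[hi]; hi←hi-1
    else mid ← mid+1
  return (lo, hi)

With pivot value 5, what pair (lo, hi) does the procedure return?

pivot = 5; lo=0, mid=0, hi=5
v[mid]=8>5: swap v[0],v[5]; hi=4 → [8, 5, 5, 8, 8, 8]
v[mid]=8>5: swap v[0],v[4]; hi=3 → [8, 5, 5, 8, 8, 8]
v[mid]=8>5: swap v[0],v[3]; hi=2 → [8, 5, 5, 8, 8, 8]
v[mid]=8>5: swap v[0],v[2]; hi=1 → [5, 5, 8, 8, 8, 8]
v[mid]=5=5: mid=1
v[mid]=5=5: mid=2
end: lo=0, hi=1; v = [5, 5, 8, 8, 8, 8]

(0, 1)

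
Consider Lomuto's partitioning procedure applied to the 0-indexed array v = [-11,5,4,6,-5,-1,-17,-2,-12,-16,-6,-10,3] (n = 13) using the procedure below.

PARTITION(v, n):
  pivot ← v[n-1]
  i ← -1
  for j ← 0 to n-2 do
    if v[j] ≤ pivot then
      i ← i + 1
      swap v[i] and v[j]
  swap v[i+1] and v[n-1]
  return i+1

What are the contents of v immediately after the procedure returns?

[-11,-5,-1,-17,-2,-12,-16,-6,-10,3,5,4,6]

pivot=3, i=-1
j=0: -11≤3, i=0, swap(0,0) ⇒ [-11,5,4,6,-5,-1,-17,-2,-12,-16,-6,-10,3]
j=1: 5>3, skip
j=2: 4>3, skip
j=3: 6>3, skip
j=4: -5≤3, i=1, swap(1,4) ⇒ [-11,-5,4,6,5,-1,-17,-2,-12,-16,-6,-10,3]
j=5: -1≤3, i=2, swap(2,5) ⇒ [-11,-5,-1,6,5,4,-17,-2,-12,-16,-6,-10,3]
j=6: -17≤3, i=3, swap(3,6) ⇒ [-11,-5,-1,-17,5,4,6,-2,-12,-16,-6,-10,3]
j=7: -2≤3, i=4, swap(4,7) ⇒ [-11,-5,-1,-17,-2,4,6,5,-12,-16,-6,-10,3]
j=8: -12≤3, i=5, swap(5,8) ⇒ [-11,-5,-1,-17,-2,-12,6,5,4,-16,-6,-10,3]
j=9: -16≤3, i=6, swap(6,9) ⇒ [-11,-5,-1,-17,-2,-12,-16,5,4,6,-6,-10,3]
j=10: -6≤3, i=7, swap(7,10) ⇒ [-11,-5,-1,-17,-2,-12,-16,-6,4,6,5,-10,3]
j=11: -10≤3, i=8, swap(8,11) ⇒ [-11,-5,-1,-17,-2,-12,-16,-6,-10,6,5,4,3]
swap(9,12) ⇒ [-11,-5,-1,-17,-2,-12,-16,-6,-10,3,5,4,6]; return 9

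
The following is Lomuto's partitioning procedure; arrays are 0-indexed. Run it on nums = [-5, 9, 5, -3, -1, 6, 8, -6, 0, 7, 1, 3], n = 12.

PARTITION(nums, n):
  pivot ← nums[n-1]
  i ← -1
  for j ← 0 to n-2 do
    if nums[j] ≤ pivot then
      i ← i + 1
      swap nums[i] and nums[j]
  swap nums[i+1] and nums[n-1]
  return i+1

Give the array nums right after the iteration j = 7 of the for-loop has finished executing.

pivot=3, i=-1
j=0: -5≤3, i=0, swap(0,0) ⇒ [-5, 9, 5, -3, -1, 6, 8, -6, 0, 7, 1, 3]
j=1: 9>3, skip
j=2: 5>3, skip
j=3: -3≤3, i=1, swap(1,3) ⇒ [-5, -3, 5, 9, -1, 6, 8, -6, 0, 7, 1, 3]
j=4: -1≤3, i=2, swap(2,4) ⇒ [-5, -3, -1, 9, 5, 6, 8, -6, 0, 7, 1, 3]
j=5: 6>3, skip
j=6: 8>3, skip
j=7: -6≤3, i=3, swap(3,7) ⇒ [-5, -3, -1, -6, 5, 6, 8, 9, 0, 7, 1, 3]
(after j=7) nums = [-5, -3, -1, -6, 5, 6, 8, 9, 0, 7, 1, 3]

[-5, -3, -1, -6, 5, 6, 8, 9, 0, 7, 1, 3]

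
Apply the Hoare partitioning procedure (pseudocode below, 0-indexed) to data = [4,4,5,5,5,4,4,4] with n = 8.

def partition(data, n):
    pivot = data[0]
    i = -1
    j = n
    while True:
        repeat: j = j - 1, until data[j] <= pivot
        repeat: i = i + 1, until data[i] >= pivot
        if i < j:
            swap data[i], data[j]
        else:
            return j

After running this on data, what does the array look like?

pivot=4
j stops at 7 (4), i stops at 0 (4); swap ⇒ [4,4,5,5,5,4,4,4]
j stops at 6 (4), i stops at 1 (4); swap ⇒ [4,4,5,5,5,4,4,4]
j stops at 5 (4), i stops at 2 (5); swap ⇒ [4,4,4,5,5,5,4,4]
j stops at 2, i stops at 3; i≥j ⇒ return 2. data=[4,4,4,5,5,5,4,4]

[4,4,4,5,5,5,4,4]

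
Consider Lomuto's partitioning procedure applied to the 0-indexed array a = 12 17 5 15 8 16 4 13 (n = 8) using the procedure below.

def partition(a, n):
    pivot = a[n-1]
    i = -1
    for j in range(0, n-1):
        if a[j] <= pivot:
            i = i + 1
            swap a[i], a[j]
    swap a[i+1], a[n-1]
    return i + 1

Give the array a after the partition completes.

pivot = a[7] = 13; i = -1
j=0: a[0]=12 ≤ 13 → i=0, swap a[0],a[0] (no change) → 12 17 5 15 8 16 4 13
j=1: a[1]=17 > 13 → no swap
j=2: a[2]=5 ≤ 13 → i=1, swap a[1],a[2] → 12 5 17 15 8 16 4 13
j=3: a[3]=15 > 13 → no swap
j=4: a[4]=8 ≤ 13 → i=2, swap a[2],a[4] → 12 5 8 15 17 16 4 13
j=5: a[5]=16 > 13 → no swap
j=6: a[6]=4 ≤ 13 → i=3, swap a[3],a[6] → 12 5 8 4 17 16 15 13
final swap a[4],a[7] → 12 5 8 4 13 16 15 17; return 4

12 5 8 4 13 16 15 17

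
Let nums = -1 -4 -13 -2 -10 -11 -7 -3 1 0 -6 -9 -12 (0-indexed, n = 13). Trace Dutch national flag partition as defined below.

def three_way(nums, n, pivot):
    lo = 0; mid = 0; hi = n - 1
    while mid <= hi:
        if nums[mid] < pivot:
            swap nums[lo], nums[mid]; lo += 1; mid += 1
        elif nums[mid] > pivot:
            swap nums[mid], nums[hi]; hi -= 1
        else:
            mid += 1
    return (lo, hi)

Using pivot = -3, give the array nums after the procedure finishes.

pivot = -3; lo=0, mid=0, hi=12
nums[mid]=-1>-3: swap nums[0],nums[12]; hi=11 → -12 -4 -13 -2 -10 -11 -7 -3 1 0 -6 -9 -1
nums[mid]=-12<-3: swap nums[0],nums[0]; lo=1,mid=1 → -12 -4 -13 -2 -10 -11 -7 -3 1 0 -6 -9 -1
nums[mid]=-4<-3: swap nums[1],nums[1]; lo=2,mid=2 → -12 -4 -13 -2 -10 -11 -7 -3 1 0 -6 -9 -1
nums[mid]=-13<-3: swap nums[2],nums[2]; lo=3,mid=3 → -12 -4 -13 -2 -10 -11 -7 -3 1 0 -6 -9 -1
nums[mid]=-2>-3: swap nums[3],nums[11]; hi=10 → -12 -4 -13 -9 -10 -11 -7 -3 1 0 -6 -2 -1
nums[mid]=-9<-3: swap nums[3],nums[3]; lo=4,mid=4 → -12 -4 -13 -9 -10 -11 -7 -3 1 0 -6 -2 -1
nums[mid]=-10<-3: swap nums[4],nums[4]; lo=5,mid=5 → -12 -4 -13 -9 -10 -11 -7 -3 1 0 -6 -2 -1
nums[mid]=-11<-3: swap nums[5],nums[5]; lo=6,mid=6 → -12 -4 -13 -9 -10 -11 -7 -3 1 0 -6 -2 -1
nums[mid]=-7<-3: swap nums[6],nums[6]; lo=7,mid=7 → -12 -4 -13 -9 -10 -11 -7 -3 1 0 -6 -2 -1
nums[mid]=-3=-3: mid=8
nums[mid]=1>-3: swap nums[8],nums[10]; hi=9 → -12 -4 -13 -9 -10 -11 -7 -3 -6 0 1 -2 -1
nums[mid]=-6<-3: swap nums[7],nums[8]; lo=8,mid=9 → -12 -4 -13 -9 -10 -11 -7 -6 -3 0 1 -2 -1
nums[mid]=0>-3: swap nums[9],nums[9]; hi=8 → -12 -4 -13 -9 -10 -11 -7 -6 -3 0 1 -2 -1
end: lo=8, hi=8; nums = -12 -4 -13 -9 -10 -11 -7 -6 -3 0 1 -2 -1

-12 -4 -13 -9 -10 -11 -7 -6 -3 0 1 -2 -1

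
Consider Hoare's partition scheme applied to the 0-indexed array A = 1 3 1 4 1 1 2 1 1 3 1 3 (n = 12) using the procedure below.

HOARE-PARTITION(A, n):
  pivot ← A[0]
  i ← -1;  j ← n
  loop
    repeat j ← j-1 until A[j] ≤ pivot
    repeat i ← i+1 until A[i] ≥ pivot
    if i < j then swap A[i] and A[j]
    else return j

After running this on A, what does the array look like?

1 1 1 1 1 4 2 1 3 3 1 3

pivot = A[0] = 1; i = -1, j = 12
j→10 (A[10]=1≤1), i→0 (A[0]=1≥1); i<j, swap → 1 3 1 4 1 1 2 1 1 3 1 3
j→8 (A[8]=1≤1), i→1 (A[1]=3≥1); i<j, swap → 1 1 1 4 1 1 2 1 3 3 1 3
j→7 (A[7]=1≤1), i→2 (A[2]=1≥1); i<j, swap → 1 1 1 4 1 1 2 1 3 3 1 3
j→5 (A[5]=1≤1), i→3 (A[3]=4≥1); i<j, swap → 1 1 1 1 1 4 2 1 3 3 1 3
j→4, i→4; i≥j, return j=4. A = 1 1 1 1 1 4 2 1 3 3 1 3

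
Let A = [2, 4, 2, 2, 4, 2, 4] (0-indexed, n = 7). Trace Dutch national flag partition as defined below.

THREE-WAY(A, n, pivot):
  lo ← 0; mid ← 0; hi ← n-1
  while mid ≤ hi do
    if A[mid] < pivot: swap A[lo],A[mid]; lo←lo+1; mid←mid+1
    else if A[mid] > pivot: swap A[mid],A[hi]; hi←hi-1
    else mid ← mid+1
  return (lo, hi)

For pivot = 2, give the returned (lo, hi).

pivot = 2; lo=0, mid=0, hi=6
A[mid]=2=2: mid=1
A[mid]=4>2: swap A[1],A[6]; hi=5 → [2, 4, 2, 2, 4, 2, 4]
A[mid]=4>2: swap A[1],A[5]; hi=4 → [2, 2, 2, 2, 4, 4, 4]
A[mid]=2=2: mid=2
A[mid]=2=2: mid=3
A[mid]=2=2: mid=4
A[mid]=4>2: swap A[4],A[4]; hi=3 → [2, 2, 2, 2, 4, 4, 4]
end: lo=0, hi=3; A = [2, 2, 2, 2, 4, 4, 4]

(0, 3)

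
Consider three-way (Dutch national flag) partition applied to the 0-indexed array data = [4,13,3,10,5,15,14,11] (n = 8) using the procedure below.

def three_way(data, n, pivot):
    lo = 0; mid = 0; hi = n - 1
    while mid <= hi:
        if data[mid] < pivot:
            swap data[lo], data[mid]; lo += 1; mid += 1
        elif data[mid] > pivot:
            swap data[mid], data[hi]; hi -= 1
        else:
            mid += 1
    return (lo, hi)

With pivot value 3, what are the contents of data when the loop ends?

[3,13,10,5,15,14,11,4]

lo=0 mid=0 hi=7
4>3: swap(0,7), hi=6 ⇒ [11,13,3,10,5,15,14,4]
11>3: swap(0,6), hi=5 ⇒ [14,13,3,10,5,15,11,4]
14>3: swap(0,5), hi=4 ⇒ [15,13,3,10,5,14,11,4]
15>3: swap(0,4), hi=3 ⇒ [5,13,3,10,15,14,11,4]
5>3: swap(0,3), hi=2 ⇒ [10,13,3,5,15,14,11,4]
10>3: swap(0,2), hi=1 ⇒ [3,13,10,5,15,14,11,4]
3=3: mid=1
13>3: swap(1,1), hi=0 ⇒ [3,13,10,5,15,14,11,4]
done. lo=0 hi=0; data=[3,13,10,5,15,14,11,4]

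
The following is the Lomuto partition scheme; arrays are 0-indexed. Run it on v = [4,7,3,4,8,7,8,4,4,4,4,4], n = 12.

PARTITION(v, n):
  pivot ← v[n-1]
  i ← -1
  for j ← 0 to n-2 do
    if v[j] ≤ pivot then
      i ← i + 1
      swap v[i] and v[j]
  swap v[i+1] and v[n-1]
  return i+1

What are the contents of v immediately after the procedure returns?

[4,3,4,4,4,4,4,4,8,7,8,7]

pivot = v[11] = 4; i = -1
j=0: v[0]=4 ≤ 4 → i=0, swap v[0],v[0] (no change) → [4,7,3,4,8,7,8,4,4,4,4,4]
j=1: v[1]=7 > 4 → no swap
j=2: v[2]=3 ≤ 4 → i=1, swap v[1],v[2] → [4,3,7,4,8,7,8,4,4,4,4,4]
j=3: v[3]=4 ≤ 4 → i=2, swap v[2],v[3] → [4,3,4,7,8,7,8,4,4,4,4,4]
j=4: v[4]=8 > 4 → no swap
j=5: v[5]=7 > 4 → no swap
j=6: v[6]=8 > 4 → no swap
j=7: v[7]=4 ≤ 4 → i=3, swap v[3],v[7] → [4,3,4,4,8,7,8,7,4,4,4,4]
j=8: v[8]=4 ≤ 4 → i=4, swap v[4],v[8] → [4,3,4,4,4,7,8,7,8,4,4,4]
j=9: v[9]=4 ≤ 4 → i=5, swap v[5],v[9] → [4,3,4,4,4,4,8,7,8,7,4,4]
j=10: v[10]=4 ≤ 4 → i=6, swap v[6],v[10] → [4,3,4,4,4,4,4,7,8,7,8,4]
final swap v[7],v[11] → [4,3,4,4,4,4,4,4,8,7,8,7]; return 7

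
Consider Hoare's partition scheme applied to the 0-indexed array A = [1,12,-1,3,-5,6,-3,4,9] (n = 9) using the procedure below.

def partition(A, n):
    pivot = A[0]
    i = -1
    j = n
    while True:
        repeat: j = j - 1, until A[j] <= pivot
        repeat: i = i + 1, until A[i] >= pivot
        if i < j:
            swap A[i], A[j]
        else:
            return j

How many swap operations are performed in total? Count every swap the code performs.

2

pivot=1
j stops at 6 (-3), i stops at 0 (1); swap ⇒ [-3,12,-1,3,-5,6,1,4,9]
j stops at 4 (-5), i stops at 1 (12); swap ⇒ [-3,-5,-1,3,12,6,1,4,9]
j stops at 2, i stops at 3; i≥j ⇒ return 2. A=[-3,-5,-1,3,12,6,1,4,9]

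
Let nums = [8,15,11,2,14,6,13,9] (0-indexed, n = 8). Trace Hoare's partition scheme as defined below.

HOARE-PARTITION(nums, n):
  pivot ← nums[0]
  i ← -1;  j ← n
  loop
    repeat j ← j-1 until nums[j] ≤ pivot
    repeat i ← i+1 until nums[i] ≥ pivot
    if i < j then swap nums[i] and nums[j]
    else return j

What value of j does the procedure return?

1

pivot=8
j stops at 5 (6), i stops at 0 (8); swap ⇒ [6,15,11,2,14,8,13,9]
j stops at 3 (2), i stops at 1 (15); swap ⇒ [6,2,11,15,14,8,13,9]
j stops at 1, i stops at 2; i≥j ⇒ return 1. nums=[6,2,11,15,14,8,13,9]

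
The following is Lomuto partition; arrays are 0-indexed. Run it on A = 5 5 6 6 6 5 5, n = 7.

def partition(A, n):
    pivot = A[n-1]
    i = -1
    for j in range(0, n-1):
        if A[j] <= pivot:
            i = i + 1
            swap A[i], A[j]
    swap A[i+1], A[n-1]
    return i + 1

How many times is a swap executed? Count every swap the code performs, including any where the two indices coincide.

4

pivot = A[6] = 5; i = -1
j=0: A[0]=5 ≤ 5 → i=0, swap A[0],A[0] (no change) → 5 5 6 6 6 5 5
j=1: A[1]=5 ≤ 5 → i=1, swap A[1],A[1] (no change) → 5 5 6 6 6 5 5
j=2: A[2]=6 > 5 → no swap
j=3: A[3]=6 > 5 → no swap
j=4: A[4]=6 > 5 → no swap
j=5: A[5]=5 ≤ 5 → i=2, swap A[2],A[5] → 5 5 5 6 6 6 5
final swap A[3],A[6] → 5 5 5 5 6 6 6; return 3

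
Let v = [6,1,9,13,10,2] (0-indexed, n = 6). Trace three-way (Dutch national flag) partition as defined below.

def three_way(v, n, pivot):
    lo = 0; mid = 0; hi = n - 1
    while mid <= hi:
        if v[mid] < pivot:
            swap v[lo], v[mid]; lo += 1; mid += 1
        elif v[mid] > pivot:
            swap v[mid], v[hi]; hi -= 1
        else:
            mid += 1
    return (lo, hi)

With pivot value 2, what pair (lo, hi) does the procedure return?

lo=0 mid=0 hi=5
6>2: swap(0,5), hi=4 ⇒ [2,1,9,13,10,6]
2=2: mid=1
1<2: swap(0,1), lo=1 mid=2 ⇒ [1,2,9,13,10,6]
9>2: swap(2,4), hi=3 ⇒ [1,2,10,13,9,6]
10>2: swap(2,3), hi=2 ⇒ [1,2,13,10,9,6]
13>2: swap(2,2), hi=1 ⇒ [1,2,13,10,9,6]
done. lo=1 hi=1; v=[1,2,13,10,9,6]

(1, 1)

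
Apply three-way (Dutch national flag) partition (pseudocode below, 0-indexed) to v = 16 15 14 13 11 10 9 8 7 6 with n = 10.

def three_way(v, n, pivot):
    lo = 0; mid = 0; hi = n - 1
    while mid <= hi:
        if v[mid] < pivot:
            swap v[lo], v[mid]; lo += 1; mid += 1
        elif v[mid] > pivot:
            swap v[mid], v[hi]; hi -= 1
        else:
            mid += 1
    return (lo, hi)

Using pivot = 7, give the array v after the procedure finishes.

lo=0 mid=0 hi=9
16>7: swap(0,9), hi=8 ⇒ 6 15 14 13 11 10 9 8 7 16
6<7: swap(0,0), lo=1 mid=1 ⇒ 6 15 14 13 11 10 9 8 7 16
15>7: swap(1,8), hi=7 ⇒ 6 7 14 13 11 10 9 8 15 16
7=7: mid=2
14>7: swap(2,7), hi=6 ⇒ 6 7 8 13 11 10 9 14 15 16
8>7: swap(2,6), hi=5 ⇒ 6 7 9 13 11 10 8 14 15 16
9>7: swap(2,5), hi=4 ⇒ 6 7 10 13 11 9 8 14 15 16
10>7: swap(2,4), hi=3 ⇒ 6 7 11 13 10 9 8 14 15 16
11>7: swap(2,3), hi=2 ⇒ 6 7 13 11 10 9 8 14 15 16
13>7: swap(2,2), hi=1 ⇒ 6 7 13 11 10 9 8 14 15 16
done. lo=1 hi=1; v=6 7 13 11 10 9 8 14 15 16

6 7 13 11 10 9 8 14 15 16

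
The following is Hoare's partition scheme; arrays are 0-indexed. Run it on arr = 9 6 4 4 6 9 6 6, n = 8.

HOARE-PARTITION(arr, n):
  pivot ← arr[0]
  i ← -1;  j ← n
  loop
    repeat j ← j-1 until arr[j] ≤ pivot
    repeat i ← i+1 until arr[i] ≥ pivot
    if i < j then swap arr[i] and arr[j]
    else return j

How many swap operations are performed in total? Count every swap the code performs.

2

pivot=9
j stops at 7 (6), i stops at 0 (9); swap ⇒ 6 6 4 4 6 9 6 9
j stops at 6 (6), i stops at 5 (9); swap ⇒ 6 6 4 4 6 6 9 9
j stops at 5, i stops at 6; i≥j ⇒ return 5. arr=6 6 4 4 6 6 9 9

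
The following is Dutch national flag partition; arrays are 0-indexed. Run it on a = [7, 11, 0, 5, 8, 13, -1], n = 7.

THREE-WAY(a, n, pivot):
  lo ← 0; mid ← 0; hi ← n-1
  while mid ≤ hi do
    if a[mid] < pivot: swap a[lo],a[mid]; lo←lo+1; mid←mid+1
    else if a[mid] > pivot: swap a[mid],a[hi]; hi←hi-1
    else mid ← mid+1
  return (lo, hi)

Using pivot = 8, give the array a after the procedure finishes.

pivot = 8; lo=0, mid=0, hi=6
a[mid]=7<8: swap a[0],a[0]; lo=1,mid=1 → [7, 11, 0, 5, 8, 13, -1]
a[mid]=11>8: swap a[1],a[6]; hi=5 → [7, -1, 0, 5, 8, 13, 11]
a[mid]=-1<8: swap a[1],a[1]; lo=2,mid=2 → [7, -1, 0, 5, 8, 13, 11]
a[mid]=0<8: swap a[2],a[2]; lo=3,mid=3 → [7, -1, 0, 5, 8, 13, 11]
a[mid]=5<8: swap a[3],a[3]; lo=4,mid=4 → [7, -1, 0, 5, 8, 13, 11]
a[mid]=8=8: mid=5
a[mid]=13>8: swap a[5],a[5]; hi=4 → [7, -1, 0, 5, 8, 13, 11]
end: lo=4, hi=4; a = [7, -1, 0, 5, 8, 13, 11]

[7, -1, 0, 5, 8, 13, 11]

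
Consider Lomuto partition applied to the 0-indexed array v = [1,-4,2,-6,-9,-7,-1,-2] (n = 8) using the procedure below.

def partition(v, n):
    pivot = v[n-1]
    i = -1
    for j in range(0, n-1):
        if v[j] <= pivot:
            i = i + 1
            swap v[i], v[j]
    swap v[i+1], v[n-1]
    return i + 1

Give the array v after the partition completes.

[-4,-6,-9,-7,-2,1,-1,2]

pivot = v[7] = -2; i = -1
j=0: v[0]=1 > -2 → no swap
j=1: v[1]=-4 ≤ -2 → i=0, swap v[0],v[1] → [-4,1,2,-6,-9,-7,-1,-2]
j=2: v[2]=2 > -2 → no swap
j=3: v[3]=-6 ≤ -2 → i=1, swap v[1],v[3] → [-4,-6,2,1,-9,-7,-1,-2]
j=4: v[4]=-9 ≤ -2 → i=2, swap v[2],v[4] → [-4,-6,-9,1,2,-7,-1,-2]
j=5: v[5]=-7 ≤ -2 → i=3, swap v[3],v[5] → [-4,-6,-9,-7,2,1,-1,-2]
j=6: v[6]=-1 > -2 → no swap
final swap v[4],v[7] → [-4,-6,-9,-7,-2,1,-1,2]; return 4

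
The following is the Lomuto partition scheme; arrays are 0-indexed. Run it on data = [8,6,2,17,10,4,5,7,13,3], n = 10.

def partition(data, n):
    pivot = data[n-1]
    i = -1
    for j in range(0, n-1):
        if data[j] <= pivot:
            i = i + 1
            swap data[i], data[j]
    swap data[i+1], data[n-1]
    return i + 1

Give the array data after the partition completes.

[2,3,8,17,10,4,5,7,13,6]

pivot=3, i=-1
j=0: 8>3, skip
j=1: 6>3, skip
j=2: 2≤3, i=0, swap(0,2) ⇒ [2,6,8,17,10,4,5,7,13,3]
j=3: 17>3, skip
j=4: 10>3, skip
j=5: 4>3, skip
j=6: 5>3, skip
j=7: 7>3, skip
j=8: 13>3, skip
swap(1,9) ⇒ [2,3,8,17,10,4,5,7,13,6]; return 1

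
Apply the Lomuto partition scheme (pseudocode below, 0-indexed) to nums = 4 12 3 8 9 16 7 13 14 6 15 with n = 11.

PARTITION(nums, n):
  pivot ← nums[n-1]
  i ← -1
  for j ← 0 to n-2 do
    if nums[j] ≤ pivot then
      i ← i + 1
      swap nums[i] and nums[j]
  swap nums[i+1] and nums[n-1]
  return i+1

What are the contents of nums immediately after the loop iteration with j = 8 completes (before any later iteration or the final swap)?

4 12 3 8 9 7 13 14 16 6 15

pivot=15, i=-1
j=0: 4≤15, i=0, swap(0,0) ⇒ 4 12 3 8 9 16 7 13 14 6 15
j=1: 12≤15, i=1, swap(1,1) ⇒ 4 12 3 8 9 16 7 13 14 6 15
j=2: 3≤15, i=2, swap(2,2) ⇒ 4 12 3 8 9 16 7 13 14 6 15
j=3: 8≤15, i=3, swap(3,3) ⇒ 4 12 3 8 9 16 7 13 14 6 15
j=4: 9≤15, i=4, swap(4,4) ⇒ 4 12 3 8 9 16 7 13 14 6 15
j=5: 16>15, skip
j=6: 7≤15, i=5, swap(5,6) ⇒ 4 12 3 8 9 7 16 13 14 6 15
j=7: 13≤15, i=6, swap(6,7) ⇒ 4 12 3 8 9 7 13 16 14 6 15
j=8: 14≤15, i=7, swap(7,8) ⇒ 4 12 3 8 9 7 13 14 16 6 15
(after j=8) nums = 4 12 3 8 9 7 13 14 16 6 15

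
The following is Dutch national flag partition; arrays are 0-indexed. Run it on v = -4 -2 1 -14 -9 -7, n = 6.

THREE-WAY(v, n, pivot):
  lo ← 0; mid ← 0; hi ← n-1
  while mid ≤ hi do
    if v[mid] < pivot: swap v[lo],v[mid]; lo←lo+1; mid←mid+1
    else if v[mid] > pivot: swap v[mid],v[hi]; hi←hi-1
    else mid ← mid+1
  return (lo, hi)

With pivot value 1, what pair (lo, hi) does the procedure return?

(5, 5)

lo=0 mid=0 hi=5
-4<1: swap(0,0), lo=1 mid=1 ⇒ -4 -2 1 -14 -9 -7
-2<1: swap(1,1), lo=2 mid=2 ⇒ -4 -2 1 -14 -9 -7
1=1: mid=3
-14<1: swap(2,3), lo=3 mid=4 ⇒ -4 -2 -14 1 -9 -7
-9<1: swap(3,4), lo=4 mid=5 ⇒ -4 -2 -14 -9 1 -7
-7<1: swap(4,5), lo=5 mid=6 ⇒ -4 -2 -14 -9 -7 1
done. lo=5 hi=5; v=-4 -2 -14 -9 -7 1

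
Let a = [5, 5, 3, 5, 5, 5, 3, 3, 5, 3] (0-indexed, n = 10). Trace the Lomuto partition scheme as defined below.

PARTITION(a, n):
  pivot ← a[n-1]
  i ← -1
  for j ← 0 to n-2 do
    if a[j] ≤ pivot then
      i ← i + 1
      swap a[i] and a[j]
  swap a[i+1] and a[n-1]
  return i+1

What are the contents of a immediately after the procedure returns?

[3, 3, 3, 3, 5, 5, 5, 5, 5, 5]

pivot=3, i=-1
j=0: 5>3, skip
j=1: 5>3, skip
j=2: 3≤3, i=0, swap(0,2) ⇒ [3, 5, 5, 5, 5, 5, 3, 3, 5, 3]
j=3: 5>3, skip
j=4: 5>3, skip
j=5: 5>3, skip
j=6: 3≤3, i=1, swap(1,6) ⇒ [3, 3, 5, 5, 5, 5, 5, 3, 5, 3]
j=7: 3≤3, i=2, swap(2,7) ⇒ [3, 3, 3, 5, 5, 5, 5, 5, 5, 3]
j=8: 5>3, skip
swap(3,9) ⇒ [3, 3, 3, 3, 5, 5, 5, 5, 5, 5]; return 3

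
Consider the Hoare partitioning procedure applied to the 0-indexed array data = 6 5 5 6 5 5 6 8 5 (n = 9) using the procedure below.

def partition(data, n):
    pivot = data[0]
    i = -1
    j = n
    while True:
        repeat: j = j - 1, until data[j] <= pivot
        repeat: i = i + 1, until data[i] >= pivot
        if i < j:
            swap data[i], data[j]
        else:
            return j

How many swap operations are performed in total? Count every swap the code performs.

2

pivot=6
j stops at 8 (5), i stops at 0 (6); swap ⇒ 5 5 5 6 5 5 6 8 6
j stops at 6 (6), i stops at 3 (6); swap ⇒ 5 5 5 6 5 5 6 8 6
j stops at 5, i stops at 6; i≥j ⇒ return 5. data=5 5 5 6 5 5 6 8 6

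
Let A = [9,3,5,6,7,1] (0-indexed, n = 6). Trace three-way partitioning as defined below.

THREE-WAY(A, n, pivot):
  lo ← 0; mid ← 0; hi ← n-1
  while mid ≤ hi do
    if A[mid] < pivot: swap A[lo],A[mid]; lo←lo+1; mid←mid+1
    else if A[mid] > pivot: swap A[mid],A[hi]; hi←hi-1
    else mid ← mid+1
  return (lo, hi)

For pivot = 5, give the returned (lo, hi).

lo=0 mid=0 hi=5
9>5: swap(0,5), hi=4 ⇒ [1,3,5,6,7,9]
1<5: swap(0,0), lo=1 mid=1 ⇒ [1,3,5,6,7,9]
3<5: swap(1,1), lo=2 mid=2 ⇒ [1,3,5,6,7,9]
5=5: mid=3
6>5: swap(3,4), hi=3 ⇒ [1,3,5,7,6,9]
7>5: swap(3,3), hi=2 ⇒ [1,3,5,7,6,9]
done. lo=2 hi=2; A=[1,3,5,7,6,9]

(2, 2)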